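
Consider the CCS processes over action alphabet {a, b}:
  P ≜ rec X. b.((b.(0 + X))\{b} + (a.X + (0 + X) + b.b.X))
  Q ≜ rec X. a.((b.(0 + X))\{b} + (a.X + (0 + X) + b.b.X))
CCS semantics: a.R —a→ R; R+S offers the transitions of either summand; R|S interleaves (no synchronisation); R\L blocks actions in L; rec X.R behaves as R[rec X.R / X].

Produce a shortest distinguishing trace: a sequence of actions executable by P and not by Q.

b

Reachable graph of P (3 states):
  m0 = rec X. b.((b.(0 + X))\{b} + (a.X + (0 + X) + b.b.X)) :: --b--▸ m1
  m1 = (b.(0 + (rec X. b.((b.(0 + X))\{b} + (a.X + (0 + X) + b.b.X)))))\{b} + (a.(rec X. b.((b.(0 + X))\{b} + (a.X + (0 + X) + b.b.X))) + (0 + (rec X. b.((b.(0 + X))\{b} + (a.X + (0 + X) + b.b.X)))) + b.b.(rec X. b.((b.(0 + X))\{b} + (a.X + (0 + X) + b.b.X)))) :: --a--▸ m0, --b--▸ m1, --b--▸ m2
  m2 = b.(rec X. b.((b.(0 + X))\{b} + (a.X + (0 + X) + b.b.X))) :: --b--▸ m0
Reachable graph of Q (3 states):
  n0 = rec X. a.((b.(0 + X))\{b} + (a.X + (0 + X) + b.b.X)) :: --a--▸ n1
  n1 = (b.(0 + (rec X. a.((b.(0 + X))\{b} + (a.X + (0 + X) + b.b.X)))))\{b} + (a.(rec X. a.((b.(0 + X))\{b} + (a.X + (0 + X) + b.b.X))) + (0 + (rec X. a.((b.(0 + X))\{b} + (a.X + (0 + X) + b.b.X)))) + b.b.(rec X. a.((b.(0 + X))\{b} + (a.X + (0 + X) + b.b.X)))) :: --a--▸ n0, --a--▸ n1, --b--▸ n2
  n2 = b.(rec X. a.((b.(0 + X))\{b} + (a.X + (0 + X) + b.b.X))) :: --b--▸ n0
Trace ⟨b⟩ through P, begin at {m0}:
  after b @ step 1: {m1}
  P completes σ.
Trace ⟨b⟩ through Q, begin at {n0}:
  after b @ step 1: no successor for Q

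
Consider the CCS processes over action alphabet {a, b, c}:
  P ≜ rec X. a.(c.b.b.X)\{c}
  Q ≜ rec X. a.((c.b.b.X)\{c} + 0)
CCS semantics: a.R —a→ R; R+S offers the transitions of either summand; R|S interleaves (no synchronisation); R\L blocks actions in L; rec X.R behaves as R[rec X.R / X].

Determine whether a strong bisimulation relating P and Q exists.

YES

Reachable graph of P (2 states):
  u0 = rec X. a.(c.b.b.X)\{c} → =a=> u1
  u1 = (c.b.b.(rec X. a.(c.b.b.X)\{c}))\{c} → ∅
Reachable graph of Q (2 states):
  v0 = rec X. a.((c.b.b.X)\{c} + 0) → =a=> v1
  v1 = (c.b.b.(rec X. a.((c.b.b.X)\{c} + 0)))\{c} + 0 → ∅
Bisimilarity quotient blocks:
  B0 = {u0, v0}
  B1 = {u1, v1}
u0 ∈ B0, v0 ∈ B0 → same block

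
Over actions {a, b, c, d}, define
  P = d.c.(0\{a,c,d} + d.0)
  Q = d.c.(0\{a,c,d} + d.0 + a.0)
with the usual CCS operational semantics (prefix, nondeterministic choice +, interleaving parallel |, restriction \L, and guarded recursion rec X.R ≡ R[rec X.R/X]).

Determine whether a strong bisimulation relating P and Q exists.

P ≁ Q

P's transition system — 4 states:
  m0 = d.c.(0\{a,c,d} + d.0) has moves —d→ m1
  m1 = c.(0\{a,c,d} + d.0) has moves —c→ m2
  m2 = 0\{a,c,d} + d.0 has moves —d→ m3
  m3 = 0 has moves ∅
Q's transition system — 4 states:
  n0 = d.c.(0\{a,c,d} + d.0 + a.0) has moves —d→ n1
  n1 = c.(0\{a,c,d} + d.0 + a.0) has moves —c→ n2
  n2 = 0\{a,c,d} + d.0 + a.0 has moves —a→ n3, —d→ n3
  n3 = 0 has moves ∅
Coarsest stable partition (strong bisimilarity classes):
  B0 = {m0}
  B1 = {m1}
  B2 = {m2}
  B3 = {m3, n3}
  B4 = {n0}
  B5 = {n1}
  B6 = {n2}
m0 ∈ B0, n0 ∈ B4 → different blocks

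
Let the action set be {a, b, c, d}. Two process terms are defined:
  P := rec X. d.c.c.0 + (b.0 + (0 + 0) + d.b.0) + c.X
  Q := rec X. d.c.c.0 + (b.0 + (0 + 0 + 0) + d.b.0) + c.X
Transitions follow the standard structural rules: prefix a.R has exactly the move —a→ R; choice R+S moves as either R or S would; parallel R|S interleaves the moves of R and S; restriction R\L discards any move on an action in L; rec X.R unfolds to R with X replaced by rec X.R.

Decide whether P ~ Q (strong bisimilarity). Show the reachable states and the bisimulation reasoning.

YES

Reachable graph of P (5 states):
  m0 = rec X. d.c.c.0 + (b.0 + (0 + 0) + d.b.0) + c.X ⊢ --b--▸ m1, --c--▸ m0, --d--▸ m2, --d--▸ m3
  m1 = 0 ⊢ stopped
  m2 = b.0 ⊢ --b--▸ m1
  m3 = c.c.0 ⊢ --c--▸ m4
  m4 = c.0 ⊢ --c--▸ m1
Reachable graph of Q (5 states):
  n0 = rec X. d.c.c.0 + (b.0 + (0 + 0 + 0) + d.b.0) + c.X ⊢ --b--▸ n1, --c--▸ n0, --d--▸ n2, --d--▸ n3
  n1 = 0 ⊢ stopped
  n2 = b.0 ⊢ --b--▸ n1
  n3 = c.c.0 ⊢ --c--▸ n4
  n4 = c.0 ⊢ --c--▸ n1
Partition-refinement fixed point:
  B0 = {m0, n0}
  B1 = {m2, n2}
  B2 = {m1, n1}
  B3 = {m3, n3}
  B4 = {m4, n4}
m0 ∈ B0, n0 ∈ B0 → same block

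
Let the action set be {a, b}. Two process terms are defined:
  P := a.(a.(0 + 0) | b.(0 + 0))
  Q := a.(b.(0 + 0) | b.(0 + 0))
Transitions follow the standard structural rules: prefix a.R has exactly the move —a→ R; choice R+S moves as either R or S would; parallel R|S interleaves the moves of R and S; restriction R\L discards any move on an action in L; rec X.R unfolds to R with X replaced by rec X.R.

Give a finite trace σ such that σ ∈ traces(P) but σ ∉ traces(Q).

P's transition system — 5 states:
  u0 = a.(a.(0 + 0) | b.(0 + 0)) → -a-> u1
  u1 = a.(0 + 0) | b.(0 + 0) → -a-> u2, -b-> u3
  u2 = (0 + 0) | b.(0 + 0) → -b-> u4
  u3 = a.(0 + 0) | (0 + 0) → -a-> u4
  u4 = (0 + 0) | (0 + 0) → ·
Q's transition system — 5 states:
  v0 = a.(b.(0 + 0) | b.(0 + 0)) → -a-> v1
  v1 = b.(0 + 0) | b.(0 + 0) → -b-> v2, -b-> v3
  v2 = (0 + 0) | b.(0 + 0) → -b-> v4
  v3 = b.(0 + 0) | (0 + 0) → -b-> v4
  v4 = (0 + 0) | (0 + 0) → ·
Run σ = ⟨aa⟩ on P: start {u0}
  after a @ step 1: {u1}
  after a @ step 2: {u2}
  ✓ P
Run σ = ⟨aa⟩ on Q: start {v0}
  after a @ step 1: {v1}
  after a @ step 2: ∅  — Q cannot continue

aa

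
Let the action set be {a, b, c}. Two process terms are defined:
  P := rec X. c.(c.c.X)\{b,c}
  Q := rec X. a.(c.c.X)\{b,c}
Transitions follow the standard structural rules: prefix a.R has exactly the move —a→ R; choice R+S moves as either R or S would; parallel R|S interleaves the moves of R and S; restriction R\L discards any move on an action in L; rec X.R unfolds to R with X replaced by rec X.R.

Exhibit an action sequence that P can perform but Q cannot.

c

Reachable graph of P (2 states):
  u0 = rec X. c.(c.c.X)\{b,c} has moves —c→ u1
  u1 = (c.c.(rec X. c.(c.c.X)\{b,c}))\{b,c} has moves ∅
Reachable graph of Q (2 states):
  v0 = rec X. a.(c.c.X)\{b,c} has moves —a→ v1
  v1 = (c.c.(rec X. a.(c.c.X)\{b,c}))\{b,c} has moves ∅
Run σ = ⟨c⟩ on P: start {u0}
  [1] c ⇒ {u1}
  — P admits the full trace.
Run σ = ⟨c⟩ on Q: start {v0}
  [1] c ⇒ ∅  — Q cannot continue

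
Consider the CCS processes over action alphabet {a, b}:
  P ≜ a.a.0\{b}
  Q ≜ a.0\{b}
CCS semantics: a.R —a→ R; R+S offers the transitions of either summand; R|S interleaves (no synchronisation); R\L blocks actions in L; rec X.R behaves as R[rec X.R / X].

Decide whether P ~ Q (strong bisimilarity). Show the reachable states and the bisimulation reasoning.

P's transition system — 3 states:
  m0 = a.a.0\{b} :: =a=> m1
  m1 = a.0\{b} :: =a=> m2
  m2 = 0\{b} :: ∅
Q's transition system — 2 states:
  n0 = a.0\{b} :: =a=> n1
  n1 = 0\{b} :: ∅
Partition-refinement fixed point:
  B0 = {m0}
  B1 = {m1, n0}
  B2 = {m2, n1}
m0 ∈ B0, n0 ∈ B1 → different blocks

P ≁ Q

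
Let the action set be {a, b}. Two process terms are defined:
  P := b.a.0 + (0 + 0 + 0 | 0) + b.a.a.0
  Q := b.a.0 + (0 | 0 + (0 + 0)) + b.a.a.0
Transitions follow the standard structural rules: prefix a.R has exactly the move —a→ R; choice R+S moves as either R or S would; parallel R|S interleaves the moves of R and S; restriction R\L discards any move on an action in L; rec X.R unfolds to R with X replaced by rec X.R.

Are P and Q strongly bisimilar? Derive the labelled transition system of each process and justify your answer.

YES

P's transition system — 4 states:
  p0 = b.a.0 + (0 + 0 + 0 | 0) + b.a.a.0 → --b--▸ p1, --b--▸ p2
  p1 = a.0 → --a--▸ p3
  p2 = a.a.0 → --a--▸ p1
  p3 = 0 → ∅
Q's transition system — 4 states:
  q0 = b.a.0 + (0 | 0 + (0 + 0)) + b.a.a.0 → --b--▸ q1, --b--▸ q2
  q1 = a.0 → --a--▸ q3
  q2 = a.a.0 → --a--▸ q1
  q3 = 0 → ∅
Bisimilarity quotient blocks:
  B0 = {p0, q0}
  B1 = {p1, q1}
  B2 = {p3, q3}
  B3 = {p2, q2}
p0 ∈ B0, q0 ∈ B0 → same block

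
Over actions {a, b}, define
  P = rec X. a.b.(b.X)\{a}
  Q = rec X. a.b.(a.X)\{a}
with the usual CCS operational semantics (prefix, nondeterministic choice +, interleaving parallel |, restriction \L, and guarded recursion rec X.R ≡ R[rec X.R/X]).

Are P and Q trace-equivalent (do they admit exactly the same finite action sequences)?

trace-distinct — witness ⟨abb⟩

LTS(P): 4 reachable states
  m0 = rec X. a.b.(b.X)\{a} :: —a→ m1
  m1 = b.(b.(rec X. a.b.(b.X)\{a}))\{a} :: —b→ m2
  m2 = (b.(rec X. a.b.(b.X)\{a}))\{a} :: —b→ m3
  m3 = (rec X. a.b.(b.X)\{a})\{a} :: ·
LTS(Q): 3 reachable states
  n0 = rec X. a.b.(a.X)\{a} :: —a→ n1
  n1 = b.(a.(rec X. a.b.(a.X)\{a}))\{a} :: —b→ n2
  n2 = (a.(rec X. a.b.(a.X)\{a}))\{a} :: ·
Run σ = ⟨abb⟩ on P: start {m0}
  after a @ step 1: {m1}
  after b @ step 2: {m2}
  after b @ step 3: {m3}
  P completes σ.
Run σ = ⟨abb⟩ on Q: start {n0}
  after a @ step 1: {n1}
  after b @ step 2: {n2}
  after b @ step 3: no successor for Q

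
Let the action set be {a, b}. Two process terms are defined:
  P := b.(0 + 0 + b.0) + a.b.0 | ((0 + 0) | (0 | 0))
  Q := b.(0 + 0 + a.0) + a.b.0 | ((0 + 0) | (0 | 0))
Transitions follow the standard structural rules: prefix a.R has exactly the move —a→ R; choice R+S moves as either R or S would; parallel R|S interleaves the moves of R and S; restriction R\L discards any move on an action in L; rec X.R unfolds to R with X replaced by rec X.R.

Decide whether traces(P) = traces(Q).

traces(P) ≠ traces(Q) — witness ⟨bb⟩

P's transition system — 5 states:
  s0 = b.(0 + 0 + b.0) + a.b.0 | ((0 + 0) | (0 | 0)) | -a-> s1, -b-> s2
  s1 = b.0 | ((0 + 0) | (0 | 0)) | -b-> s3
  s2 = 0 + 0 + b.0 | -b-> s4
  s3 = 0 | ((0 + 0) | (0 | 0)) | deadlocked
  s4 = 0 | deadlocked
Q's transition system — 5 states:
  t0 = b.(0 + 0 + a.0) + a.b.0 | ((0 + 0) | (0 | 0)) | -a-> t1, -b-> t2
  t1 = b.0 | ((0 + 0) | (0 | 0)) | -b-> t3
  t2 = 0 + 0 + a.0 | -a-> t4
  t3 = 0 | ((0 + 0) | (0 | 0)) | deadlocked
  t4 = 0 | deadlocked
Run σ = ⟨bb⟩ on P: start {s0}
  after b @ step 1: {s2}
  after b @ step 2: {s4}
  — P admits the full trace.
Run σ = ⟨bb⟩ on Q: start {t0}
  after b @ step 1: {t2}
  after b @ step 2: no successor for Q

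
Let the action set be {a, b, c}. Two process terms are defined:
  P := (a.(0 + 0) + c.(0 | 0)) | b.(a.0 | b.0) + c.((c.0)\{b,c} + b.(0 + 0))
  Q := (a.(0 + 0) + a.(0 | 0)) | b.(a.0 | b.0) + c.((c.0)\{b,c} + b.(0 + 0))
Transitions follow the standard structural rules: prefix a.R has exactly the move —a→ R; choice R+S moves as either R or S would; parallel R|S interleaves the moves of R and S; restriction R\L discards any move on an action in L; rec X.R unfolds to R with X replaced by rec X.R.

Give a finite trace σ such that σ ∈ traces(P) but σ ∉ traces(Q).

Reachable graph of P (17 states):
  u0 = (a.(0 + 0) + c.(0 | 0)) | b.(a.0 | b.0) + c.((c.0)\{b,c} + b.(0 + 0)) has moves ··a··> u1, ··b··> u2, ··c··> u3, ··c··> u4
  u1 = (0 + 0) | b.(a.0 | b.0) has moves ··b··> u5
  u2 = (a.(0 + 0) + c.(0 | 0)) | (a.0 | b.0) has moves ··a··> u5, ··a··> u6, ··b··> u7, ··c··> u8
  u3 = (c.0)\{b,c} + b.(0 + 0) has moves ··b··> u9
  u4 = 0 | 0 | b.(a.0 | b.0) has moves ··b··> u8
  u5 = (0 + 0) | (a.0 | b.0) has moves ··a··> u10, ··b··> u11
  u6 = (a.(0 + 0) + c.(0 | 0)) | (0 | b.0) has moves ··a··> u10, ··b··> u12, ··c··> u13
  u7 = (a.(0 + 0) + c.(0 | 0)) | (a.0 | 0) has moves ··a··> u11, ··a··> u12, ··c··> u14
  u8 = 0 | 0 | (a.0 | b.0) has moves ··a··> u13, ··b··> u14
  u9 = 0 + 0 has moves (no moves)
  u10 = (0 + 0) | (0 | b.0) has moves ··b··> u15
  u11 = (0 + 0) | (a.0 | 0) has moves ··a··> u15
  u12 = (a.(0 + 0) + c.(0 | 0)) | (0 | 0) has moves ··a··> u15, ··c··> u16
  u13 = 0 | 0 | (0 | b.0) has moves ··b··> u16
  u14 = 0 | 0 | (a.0 | 0) has moves ··a··> u16
  u15 = (0 + 0) | (0 | 0) has moves (no moves)
  u16 = 0 | 0 | (0 | 0) has moves (no moves)
Reachable graph of Q (17 states):
  v0 = (a.(0 + 0) + a.(0 | 0)) | b.(a.0 | b.0) + c.((c.0)\{b,c} + b.(0 + 0)) has moves ··a··> v1, ··a··> v2, ··b··> v3, ··c··> v4
  v1 = (0 + 0) | b.(a.0 | b.0) has moves ··b··> v5
  v2 = 0 | 0 | b.(a.0 | b.0) has moves ··b··> v6
  v3 = (a.(0 + 0) + a.(0 | 0)) | (a.0 | b.0) has moves ··a··> v5, ··a··> v6, ··a··> v7, ··b··> v8
  v4 = (c.0)\{b,c} + b.(0 + 0) has moves ··b··> v9
  v5 = (0 + 0) | (a.0 | b.0) has moves ··a··> v10, ··b··> v11
  v6 = 0 | 0 | (a.0 | b.0) has moves ··a··> v12, ··b··> v13
  v7 = (a.(0 + 0) + a.(0 | 0)) | (0 | b.0) has moves ··a··> v10, ··a··> v12, ··b··> v14
  v8 = (a.(0 + 0) + a.(0 | 0)) | (a.0 | 0) has moves ··a··> v11, ··a··> v13, ··a··> v14
  v9 = 0 + 0 has moves (no moves)
  v10 = (0 + 0) | (0 | b.0) has moves ··b··> v15
  v11 = (0 + 0) | (a.0 | 0) has moves ··a··> v15
  v12 = 0 | 0 | (0 | b.0) has moves ··b··> v16
  v13 = 0 | 0 | (a.0 | 0) has moves ··a··> v16
  v14 = (a.(0 + 0) + a.(0 | 0)) | (0 | 0) has moves ··a··> v15, ··a··> v16
  v15 = (0 + 0) | (0 | 0) has moves (no moves)
  v16 = 0 | 0 | (0 | 0) has moves (no moves)
Run σ = ⟨bc⟩ on P: start {u0}
  step 1 (b): {u2}
  step 2 (c): {u8}
  ✓ P
Run σ = ⟨bc⟩ on Q: start {v0}
  step 1 (b): {v3}
  step 2 (c): ∅  — Q cannot continue

bc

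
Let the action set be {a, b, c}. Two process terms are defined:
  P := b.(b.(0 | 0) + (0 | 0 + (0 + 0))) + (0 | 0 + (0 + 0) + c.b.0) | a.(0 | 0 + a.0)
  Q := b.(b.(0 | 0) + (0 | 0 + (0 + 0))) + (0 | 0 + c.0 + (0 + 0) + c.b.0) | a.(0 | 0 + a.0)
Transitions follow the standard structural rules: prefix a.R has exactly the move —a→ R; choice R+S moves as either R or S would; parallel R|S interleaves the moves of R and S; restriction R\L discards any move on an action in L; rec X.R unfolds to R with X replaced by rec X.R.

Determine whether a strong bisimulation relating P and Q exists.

P ≁ Q

LTS(P): 10 reachable states
  u0 = b.(b.(0 | 0) + (0 | 0 + (0 + 0))) + (0 | 0 + (0 + 0) + c.b.0) | a.(0 | 0 + a.0) | ··a··> u1, ··b··> u2, ··c··> u3
  u1 = (0 | 0 + (0 + 0) + c.b.0) | (0 | 0 + a.0) | ··a··> u4, ··c··> u5
  u2 = b.(0 | 0) + (0 | 0 + (0 + 0)) | ··b··> u6
  u3 = b.0 | a.(0 | 0 + a.0) | ··a··> u5, ··b··> u7
  u4 = (0 | 0 + (0 + 0) + c.b.0) | 0 | ··c··> u8
  u5 = b.0 | (0 | 0 + a.0) | ··a··> u8, ··b··> u9
  u6 = 0 | 0 | stopped
  u7 = 0 | a.(0 | 0 + a.0) | ··a··> u9
  u8 = b.0 | 0 | ··b··> u6
  u9 = 0 | (0 | 0 + a.0) | ··a··> u6
LTS(Q): 10 reachable states
  v0 = b.(b.(0 | 0) + (0 | 0 + (0 + 0))) + (0 | 0 + c.0 + (0 + 0) + c.b.0) | a.(0 | 0 + a.0) | ··a··> v1, ··b··> v2, ··c··> v3, ··c··> v4
  v1 = (0 | 0 + c.0 + (0 + 0) + c.b.0) | (0 | 0 + a.0) | ··a··> v5, ··c··> v6, ··c··> v7
  v2 = b.(0 | 0) + (0 | 0 + (0 + 0)) | ··b··> v8
  v3 = 0 | a.(0 | 0 + a.0) | ··a··> v6
  v4 = b.0 | a.(0 | 0 + a.0) | ··a··> v7, ··b··> v3
  v5 = (0 | 0 + c.0 + (0 + 0) + c.b.0) | 0 | ··c··> v8, ··c··> v9
  v6 = 0 | (0 | 0 + a.0) | ··a··> v8
  v7 = b.0 | (0 | 0 + a.0) | ··a··> v9, ··b··> v6
  v8 = 0 | 0 | stopped
  v9 = b.0 | 0 | ··b··> v8
Partition-refinement fixed point:
  B0 = {u0}
  B1 = {u2, u8, v2, v9}
  B2 = {u6, v8}
  B3 = {u1}
  B4 = {u4}
  B5 = {u5, v7}
  B6 = {u9, v6}
  B7 = {u3, v4}
  B8 = {u7, v3}
  B9 = {v0}
  B10 = {v1}
  B11 = {v5}
u0 ∈ B0, v0 ∈ B9 → different blocks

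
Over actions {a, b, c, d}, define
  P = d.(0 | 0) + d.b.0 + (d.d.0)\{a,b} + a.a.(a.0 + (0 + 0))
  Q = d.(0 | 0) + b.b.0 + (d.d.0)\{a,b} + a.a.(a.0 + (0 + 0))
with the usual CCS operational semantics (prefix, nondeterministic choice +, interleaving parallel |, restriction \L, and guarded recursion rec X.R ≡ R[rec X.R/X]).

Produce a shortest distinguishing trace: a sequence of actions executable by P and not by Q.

Reachable graph of P (8 states):
  p0 = d.(0 | 0) + d.b.0 + (d.d.0)\{a,b} + a.a.(a.0 + (0 + 0)) | -a-> p1, -d-> p2, -d-> p3, -d-> p4
  p1 = a.(a.0 + (0 + 0)) | -a-> p5
  p2 = (d.0)\{a,b} | -d-> p6
  p3 = 0 | 0 | ·
  p4 = b.0 | -b-> p7
  p5 = a.0 + (0 + 0) | -a-> p7
  p6 = 0\{a,b} | ·
  p7 = 0 | ·
Reachable graph of Q (8 states):
  q0 = d.(0 | 0) + b.b.0 + (d.d.0)\{a,b} + a.a.(a.0 + (0 + 0)) | -a-> q1, -b-> q2, -d-> q3, -d-> q4
  q1 = a.(a.0 + (0 + 0)) | -a-> q5
  q2 = b.0 | -b-> q6
  q3 = (d.0)\{a,b} | -d-> q7
  q4 = 0 | 0 | ·
  q5 = a.0 + (0 + 0) | -a-> q6
  q6 = 0 | ·
  q7 = 0\{a,b} | ·
Run σ = ⟨db⟩ on P: start {p0}
  [1] d ⇒ {p2, p3, p4}
  [2] b ⇒ {p7}
  ✓ P
Run σ = ⟨db⟩ on Q: start {q0}
  [1] d ⇒ {q3, q4}
  [2] b ⇒ no successor for Q

db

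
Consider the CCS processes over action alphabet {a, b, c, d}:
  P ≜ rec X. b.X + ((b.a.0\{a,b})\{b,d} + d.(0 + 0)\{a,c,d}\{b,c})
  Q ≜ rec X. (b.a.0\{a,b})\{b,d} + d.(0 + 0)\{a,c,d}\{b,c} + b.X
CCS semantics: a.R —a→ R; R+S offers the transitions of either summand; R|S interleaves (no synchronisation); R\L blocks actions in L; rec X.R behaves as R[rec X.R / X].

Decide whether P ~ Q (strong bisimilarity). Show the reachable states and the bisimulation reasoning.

bisimilar

LTS(P): 2 reachable states
  u0 = rec X. b.X + ((b.a.0\{a,b})\{b,d} + d.(0 + 0)\{a,c,d}\{b,c}) has moves -b-> u0, -d-> u1
  u1 = (0 + 0)\{a,c,d}\{b,c} has moves deadlocked
LTS(Q): 2 reachable states
  v0 = rec X. (b.a.0\{a,b})\{b,d} + d.(0 + 0)\{a,c,d}\{b,c} + b.X has moves -b-> v0, -d-> v1
  v1 = (0 + 0)\{a,c,d}\{b,c} has moves deadlocked
Partition-refinement fixed point:
  B0 = {u0, v0}
  B1 = {u1, v1}
u0 ∈ B0, v0 ∈ B0 → same block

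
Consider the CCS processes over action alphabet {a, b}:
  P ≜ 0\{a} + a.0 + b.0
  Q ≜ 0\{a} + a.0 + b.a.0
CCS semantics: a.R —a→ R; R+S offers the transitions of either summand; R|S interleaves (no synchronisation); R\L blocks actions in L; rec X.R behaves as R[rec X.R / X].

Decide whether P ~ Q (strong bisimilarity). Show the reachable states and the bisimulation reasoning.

NO

P's transition system — 2 states:
  p0 = 0\{a} + a.0 + b.0 | --a--▸ p1, --b--▸ p1
  p1 = 0 | deadlocked
Q's transition system — 3 states:
  q0 = 0\{a} + a.0 + b.a.0 | --a--▸ q1, --b--▸ q2
  q1 = 0 | deadlocked
  q2 = a.0 | --a--▸ q1
Partition-refinement fixed point:
  B0 = {p0}
  B1 = {p1, q1}
  B2 = {q0}
  B3 = {q2}
p0 ∈ B0, q0 ∈ B2 → different blocks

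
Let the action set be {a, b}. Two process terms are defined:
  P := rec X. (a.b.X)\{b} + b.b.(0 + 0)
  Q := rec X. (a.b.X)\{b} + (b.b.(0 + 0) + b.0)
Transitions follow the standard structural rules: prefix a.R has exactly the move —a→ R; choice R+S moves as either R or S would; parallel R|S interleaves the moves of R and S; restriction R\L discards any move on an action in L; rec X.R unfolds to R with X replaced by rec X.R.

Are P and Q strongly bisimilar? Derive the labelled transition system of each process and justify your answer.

P ≁ Q

Reachable graph of P (4 states):
  m0 = rec X. (a.b.X)\{b} + b.b.(0 + 0) ⊢ =a=> m1, =b=> m2
  m1 = (b.(rec X. (a.b.X)\{b} + b.b.(0 + 0)))\{b} ⊢ deadlocked
  m2 = b.(0 + 0) ⊢ =b=> m3
  m3 = 0 + 0 ⊢ deadlocked
Reachable graph of Q (5 states):
  n0 = rec X. (a.b.X)\{b} + (b.b.(0 + 0) + b.0) ⊢ =a=> n1, =b=> n2, =b=> n3
  n1 = (b.(rec X. (a.b.X)\{b} + (b.b.(0 + 0) + b.0)))\{b} ⊢ deadlocked
  n2 = 0 ⊢ deadlocked
  n3 = b.(0 + 0) ⊢ =b=> n4
  n4 = 0 + 0 ⊢ deadlocked
Bisimilarity quotient blocks:
  B0 = {m0}
  B1 = {m2, n3}
  B2 = {m1, m3, n1, n2, n4}
  B3 = {n0}
m0 ∈ B0, n0 ∈ B3 → different blocks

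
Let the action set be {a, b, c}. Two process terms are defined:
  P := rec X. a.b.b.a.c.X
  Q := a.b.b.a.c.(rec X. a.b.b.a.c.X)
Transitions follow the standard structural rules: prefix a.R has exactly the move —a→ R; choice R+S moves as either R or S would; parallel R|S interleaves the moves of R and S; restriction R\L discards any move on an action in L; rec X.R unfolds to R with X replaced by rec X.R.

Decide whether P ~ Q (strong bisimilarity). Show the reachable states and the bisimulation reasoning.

Reachable graph of P (5 states):
  p0 = rec X. a.b.b.a.c.X | =a=> p1
  p1 = b.b.a.c.(rec X. a.b.b.a.c.X) | =b=> p2
  p2 = b.a.c.(rec X. a.b.b.a.c.X) | =b=> p3
  p3 = a.c.(rec X. a.b.b.a.c.X) | =a=> p4
  p4 = c.(rec X. a.b.b.a.c.X) | =c=> p0
Reachable graph of Q (6 states):
  q0 = a.b.b.a.c.(rec X. a.b.b.a.c.X) | =a=> q1
  q1 = b.b.a.c.(rec X. a.b.b.a.c.X) | =b=> q2
  q2 = b.a.c.(rec X. a.b.b.a.c.X) | =b=> q3
  q3 = a.c.(rec X. a.b.b.a.c.X) | =a=> q4
  q4 = c.(rec X. a.b.b.a.c.X) | =c=> q5
  q5 = rec X. a.b.b.a.c.X | =a=> q1
Coarsest stable partition (strong bisimilarity classes):
  B0 = {p0, q0, q5}
  B1 = {p1, q1}
  B2 = {p2, q2}
  B3 = {p3, q3}
  B4 = {p4, q4}
p0 ∈ B0, q0 ∈ B0 → same block

bisimilar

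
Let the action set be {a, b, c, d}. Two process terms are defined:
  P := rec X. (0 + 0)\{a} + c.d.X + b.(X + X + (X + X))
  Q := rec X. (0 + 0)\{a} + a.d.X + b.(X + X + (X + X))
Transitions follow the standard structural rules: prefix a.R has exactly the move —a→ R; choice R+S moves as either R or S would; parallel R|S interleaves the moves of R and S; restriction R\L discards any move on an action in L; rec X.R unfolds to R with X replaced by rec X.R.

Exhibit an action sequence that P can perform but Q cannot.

LTS(P): 3 reachable states
  s0 = rec X. (0 + 0)\{a} + c.d.X + b.(X + X + (X + X)) has moves --b--▸ s1, --c--▸ s2
  s1 = (rec X. (0 + 0)\{a} + c.d.X + b.(X + X + (X + X))) + (rec X. (0 + 0)\{a} + c.d.X + b.(X + X + (X + X))) + ((rec X. (0 + 0)\{a} + c.d.X + b.(X + X + (X + X))) + (rec X. (0 + 0)\{a} + c.d.X + b.(X + X + (X + X)))) has moves --b--▸ s1, --c--▸ s2
  s2 = d.(rec X. (0 + 0)\{a} + c.d.X + b.(X + X + (X + X))) has moves --d--▸ s0
LTS(Q): 3 reachable states
  t0 = rec X. (0 + 0)\{a} + a.d.X + b.(X + X + (X + X)) has moves --a--▸ t1, --b--▸ t2
  t1 = d.(rec X. (0 + 0)\{a} + a.d.X + b.(X + X + (X + X))) has moves --d--▸ t0
  t2 = (rec X. (0 + 0)\{a} + a.d.X + b.(X + X + (X + X))) + (rec X. (0 + 0)\{a} + a.d.X + b.(X + X + (X + X))) + ((rec X. (0 + 0)\{a} + a.d.X + b.(X + X + (X + X))) + (rec X. (0 + 0)\{a} + a.d.X + b.(X + X + (X + X)))) has moves --a--▸ t1, --b--▸ t2
Run σ = ⟨c⟩ on P: start {s0}
  [1] c ⇒ {s2}
  P completes σ.
Run σ = ⟨c⟩ on Q: start {t0}
  [1] c ⇒ no successor for Q

c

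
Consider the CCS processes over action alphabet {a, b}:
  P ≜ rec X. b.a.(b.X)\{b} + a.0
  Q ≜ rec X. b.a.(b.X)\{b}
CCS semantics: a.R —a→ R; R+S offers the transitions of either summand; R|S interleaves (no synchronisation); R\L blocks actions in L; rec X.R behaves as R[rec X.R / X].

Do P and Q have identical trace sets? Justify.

LTS(P): 4 reachable states
  u0 = rec X. b.a.(b.X)\{b} + a.0 | =a=> u1, =b=> u2
  u1 = 0 | ·
  u2 = a.(b.(rec X. b.a.(b.X)\{b} + a.0))\{b} | =a=> u3
  u3 = (b.(rec X. b.a.(b.X)\{b} + a.0))\{b} | ·
LTS(Q): 3 reachable states
  v0 = rec X. b.a.(b.X)\{b} | =b=> v1
  v1 = a.(b.(rec X. b.a.(b.X)\{b}))\{b} | =a=> v2
  v2 = (b.(rec X. b.a.(b.X)\{b}))\{b} | ·
Trace ⟨a⟩ through P, begin at {u0}:
  after a @ step 1: {u1}
  ✓ P
Trace ⟨a⟩ through Q, begin at {v0}:
  after a @ step 1: ∅  — Q cannot continue

NO — witness ⟨a⟩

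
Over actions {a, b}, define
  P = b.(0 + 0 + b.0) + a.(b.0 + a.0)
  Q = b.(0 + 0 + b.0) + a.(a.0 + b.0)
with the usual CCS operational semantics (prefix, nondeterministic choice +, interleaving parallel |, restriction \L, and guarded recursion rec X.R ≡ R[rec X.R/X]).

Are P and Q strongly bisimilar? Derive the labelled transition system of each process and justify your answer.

YES

LTS(P): 4 reachable states
  u0 = b.(0 + 0 + b.0) + a.(b.0 + a.0) | ··a··> u1, ··b··> u2
  u1 = b.0 + a.0 | ··a··> u3, ··b··> u3
  u2 = 0 + 0 + b.0 | ··b··> u3
  u3 = 0 | (no moves)
LTS(Q): 4 reachable states
  v0 = b.(0 + 0 + b.0) + a.(a.0 + b.0) | ··a··> v1, ··b··> v2
  v1 = a.0 + b.0 | ··a··> v3, ··b··> v3
  v2 = 0 + 0 + b.0 | ··b··> v3
  v3 = 0 | (no moves)
Coarsest stable partition (strong bisimilarity classes):
  B0 = {u0, v0}
  B1 = {u1, v1}
  B2 = {u3, v3}
  B3 = {u2, v2}
u0 ∈ B0, v0 ∈ B0 → same block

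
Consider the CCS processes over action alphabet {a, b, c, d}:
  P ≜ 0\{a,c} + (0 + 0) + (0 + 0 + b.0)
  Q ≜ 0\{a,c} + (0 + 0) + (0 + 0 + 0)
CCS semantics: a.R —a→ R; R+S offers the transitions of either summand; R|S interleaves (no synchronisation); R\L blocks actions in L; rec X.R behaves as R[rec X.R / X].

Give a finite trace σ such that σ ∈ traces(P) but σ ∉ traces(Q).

b

LTS(P): 2 reachable states
  s0 = 0\{a,c} + (0 + 0) + (0 + 0 + b.0) | —b→ s1
  s1 = 0 | ·
LTS(Q): 1 reachable states
  t0 = 0\{a,c} + (0 + 0) + (0 + 0 + 0) | ·
Executing b from P (initial set {s0}):
  [1] b ⇒ {s1}
  ✓ P
Executing b from Q (initial set {t0}):
  [1] b ⇒ no successor for Q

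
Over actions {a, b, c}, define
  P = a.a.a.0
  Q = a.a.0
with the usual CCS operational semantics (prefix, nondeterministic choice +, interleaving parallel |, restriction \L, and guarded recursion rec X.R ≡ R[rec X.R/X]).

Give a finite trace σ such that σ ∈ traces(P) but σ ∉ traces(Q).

P's transition system — 4 states:
  s0 = a.a.a.0 ⊢ —a→ s1
  s1 = a.a.0 ⊢ —a→ s2
  s2 = a.0 ⊢ —a→ s3
  s3 = 0 ⊢ ∅
Q's transition system — 3 states:
  t0 = a.a.0 ⊢ —a→ t1
  t1 = a.0 ⊢ —a→ t2
  t2 = 0 ⊢ ∅
Trace ⟨aaa⟩ through P, begin at {s0}:
  after a @ step 1: {s1}
  after a @ step 2: {s2}
  after a @ step 3: {s3}
  P completes σ.
Trace ⟨aaa⟩ through Q, begin at {t0}:
  after a @ step 1: {t1}
  after a @ step 2: {t2}
  after a @ step 3: ∅ (Q stuck)

aaa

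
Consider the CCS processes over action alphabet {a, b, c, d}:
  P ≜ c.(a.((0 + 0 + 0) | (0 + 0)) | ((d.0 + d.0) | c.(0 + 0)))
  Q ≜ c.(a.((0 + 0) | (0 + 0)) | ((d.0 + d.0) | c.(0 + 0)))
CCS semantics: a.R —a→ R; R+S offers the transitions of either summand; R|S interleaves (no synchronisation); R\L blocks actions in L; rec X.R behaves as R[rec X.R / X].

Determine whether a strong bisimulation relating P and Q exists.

Reachable graph of P (9 states):
  u0 = c.(a.((0 + 0 + 0) | (0 + 0)) | ((d.0 + d.0) | c.(0 + 0))) | ··c··> u1
  u1 = a.((0 + 0 + 0) | (0 + 0)) | ((d.0 + d.0) | c.(0 + 0)) | ··a··> u2, ··c··> u3, ··d··> u4
  u2 = (0 + 0 + 0) | (0 + 0) | ((d.0 + d.0) | c.(0 + 0)) | ··c··> u5, ··d··> u6
  u3 = a.((0 + 0 + 0) | (0 + 0)) | ((d.0 + d.0) | (0 + 0)) | ··a··> u5, ··d··> u7
  u4 = a.((0 + 0 + 0) | (0 + 0)) | (0 | c.(0 + 0)) | ··a··> u6, ··c··> u7
  u5 = (0 + 0 + 0) | (0 + 0) | ((d.0 + d.0) | (0 + 0)) | ··d··> u8
  u6 = (0 + 0 + 0) | (0 + 0) | (0 | c.(0 + 0)) | ··c··> u8
  u7 = a.((0 + 0 + 0) | (0 + 0)) | (0 | (0 + 0)) | ··a··> u8
  u8 = (0 + 0 + 0) | (0 + 0) | (0 | (0 + 0)) | stopped
Reachable graph of Q (9 states):
  v0 = c.(a.((0 + 0) | (0 + 0)) | ((d.0 + d.0) | c.(0 + 0))) | ··c··> v1
  v1 = a.((0 + 0) | (0 + 0)) | ((d.0 + d.0) | c.(0 + 0)) | ··a··> v2, ··c··> v3, ··d··> v4
  v2 = (0 + 0) | (0 + 0) | ((d.0 + d.0) | c.(0 + 0)) | ··c··> v5, ··d··> v6
  v3 = a.((0 + 0) | (0 + 0)) | ((d.0 + d.0) | (0 + 0)) | ··a··> v5, ··d··> v7
  v4 = a.((0 + 0) | (0 + 0)) | (0 | c.(0 + 0)) | ··a··> v6, ··c··> v7
  v5 = (0 + 0) | (0 + 0) | ((d.0 + d.0) | (0 + 0)) | ··d··> v8
  v6 = (0 + 0) | (0 + 0) | (0 | c.(0 + 0)) | ··c··> v8
  v7 = a.((0 + 0) | (0 + 0)) | (0 | (0 + 0)) | ··a··> v8
  v8 = (0 + 0) | (0 + 0) | (0 | (0 + 0)) | stopped
Bisimilarity quotient blocks:
  B0 = {u0, v0}
  B1 = {u1, v1}
  B2 = {u4, v4}
  B3 = {u7, v7}
  B4 = {u8, v8}
  B5 = {u6, v6}
  B6 = {u3, v3}
  B7 = {u5, v5}
  B8 = {u2, v2}
u0 ∈ B0, v0 ∈ B0 → same block

P ~ Q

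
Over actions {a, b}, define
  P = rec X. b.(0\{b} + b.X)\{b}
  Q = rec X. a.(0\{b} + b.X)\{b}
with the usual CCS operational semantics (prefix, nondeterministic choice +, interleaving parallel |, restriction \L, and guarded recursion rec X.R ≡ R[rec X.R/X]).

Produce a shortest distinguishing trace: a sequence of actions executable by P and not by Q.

b

LTS(P): 2 reachable states
  u0 = rec X. b.(0\{b} + b.X)\{b} → —b→ u1
  u1 = (0\{b} + b.(rec X. b.(0\{b} + b.X)\{b}))\{b} → deadlocked
LTS(Q): 2 reachable states
  v0 = rec X. a.(0\{b} + b.X)\{b} → —a→ v1
  v1 = (0\{b} + b.(rec X. a.(0\{b} + b.X)\{b}))\{b} → deadlocked
Run σ = ⟨b⟩ on P: start {u0}
  [1] b ⇒ {u1}
  — P admits the full trace.
Run σ = ⟨b⟩ on Q: start {v0}
  [1] b ⇒ no successor for Q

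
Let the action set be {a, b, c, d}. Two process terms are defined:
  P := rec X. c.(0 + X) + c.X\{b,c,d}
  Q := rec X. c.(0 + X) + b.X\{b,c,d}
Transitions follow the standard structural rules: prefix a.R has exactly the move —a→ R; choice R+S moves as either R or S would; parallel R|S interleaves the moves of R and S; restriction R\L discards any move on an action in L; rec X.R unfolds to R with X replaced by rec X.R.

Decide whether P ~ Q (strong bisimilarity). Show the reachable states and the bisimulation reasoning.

not bisimilar

Reachable graph of P (3 states):
  m0 = rec X. c.(0 + X) + c.X\{b,c,d} | —c→ m1, —c→ m2
  m1 = (rec X. c.(0 + X) + c.X\{b,c,d})\{b,c,d} | ·
  m2 = 0 + (rec X. c.(0 + X) + c.X\{b,c,d}) | —c→ m1, —c→ m2
Reachable graph of Q (3 states):
  n0 = rec X. c.(0 + X) + b.X\{b,c,d} | —b→ n1, —c→ n2
  n1 = (rec X. c.(0 + X) + b.X\{b,c,d})\{b,c,d} | ·
  n2 = 0 + (rec X. c.(0 + X) + b.X\{b,c,d}) | —b→ n1, —c→ n2
Partition-refinement fixed point:
  B0 = {m0, m2}
  B1 = {m1, n1}
  B2 = {n0, n2}
m0 ∈ B0, n0 ∈ B2 → different blocks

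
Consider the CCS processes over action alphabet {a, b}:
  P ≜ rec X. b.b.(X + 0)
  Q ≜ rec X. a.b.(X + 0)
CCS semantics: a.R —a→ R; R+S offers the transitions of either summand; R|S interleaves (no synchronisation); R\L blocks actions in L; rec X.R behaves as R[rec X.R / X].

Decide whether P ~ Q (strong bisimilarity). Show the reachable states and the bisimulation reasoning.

not bisimilar

LTS(P): 3 reachable states
  u0 = rec X. b.b.(X + 0) → -b-> u1
  u1 = b.((rec X. b.b.(X + 0)) + 0) → -b-> u2
  u2 = (rec X. b.b.(X + 0)) + 0 → -b-> u1
LTS(Q): 3 reachable states
  v0 = rec X. a.b.(X + 0) → -a-> v1
  v1 = b.((rec X. a.b.(X + 0)) + 0) → -b-> v2
  v2 = (rec X. a.b.(X + 0)) + 0 → -a-> v1
Partition-refinement fixed point:
  B0 = {u0, u1, u2}
  B1 = {v0, v2}
  B2 = {v1}
u0 ∈ B0, v0 ∈ B1 → different blocks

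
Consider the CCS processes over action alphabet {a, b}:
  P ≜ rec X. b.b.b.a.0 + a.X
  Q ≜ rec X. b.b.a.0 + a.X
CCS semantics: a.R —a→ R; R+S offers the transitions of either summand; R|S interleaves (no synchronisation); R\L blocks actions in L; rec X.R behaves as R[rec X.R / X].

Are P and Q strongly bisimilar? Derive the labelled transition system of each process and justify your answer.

P's transition system — 5 states:
  p0 = rec X. b.b.b.a.0 + a.X | ··a··> p0, ··b··> p1
  p1 = b.b.a.0 | ··b··> p2
  p2 = b.a.0 | ··b··> p3
  p3 = a.0 | ··a··> p4
  p4 = 0 | ·
Q's transition system — 4 states:
  q0 = rec X. b.b.a.0 + a.X | ··a··> q0, ··b··> q1
  q1 = b.a.0 | ··b··> q2
  q2 = a.0 | ··a··> q3
  q3 = 0 | ·
Partition-refinement fixed point:
  B0 = {p0}
  B1 = {p1}
  B2 = {p2, q1}
  B3 = {p3, q2}
  B4 = {p4, q3}
  B5 = {q0}
p0 ∈ B0, q0 ∈ B5 → different blocks

NO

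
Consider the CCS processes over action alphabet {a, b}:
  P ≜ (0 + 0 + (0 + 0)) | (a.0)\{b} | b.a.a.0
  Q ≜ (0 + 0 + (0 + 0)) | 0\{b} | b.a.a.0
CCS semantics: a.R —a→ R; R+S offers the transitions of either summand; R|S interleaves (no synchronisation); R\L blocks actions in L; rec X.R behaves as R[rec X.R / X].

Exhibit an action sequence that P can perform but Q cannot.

a

P's transition system — 8 states:
  s0 = (0 + 0 + (0 + 0)) | (a.0)\{b} | b.a.a.0 :: —a→ s1, —b→ s2
  s1 = (0 + 0 + (0 + 0)) | 0\{b} | b.a.a.0 :: —b→ s3
  s2 = (0 + 0 + (0 + 0)) | (a.0)\{b} | a.a.0 :: —a→ s3, —a→ s4
  s3 = (0 + 0 + (0 + 0)) | 0\{b} | a.a.0 :: —a→ s5
  s4 = (0 + 0 + (0 + 0)) | (a.0)\{b} | a.0 :: —a→ s5, —a→ s6
  s5 = (0 + 0 + (0 + 0)) | 0\{b} | a.0 :: —a→ s7
  s6 = (0 + 0 + (0 + 0)) | (a.0)\{b} | 0 :: —a→ s7
  s7 = (0 + 0 + (0 + 0)) | 0\{b} | 0 :: (no moves)
Q's transition system — 4 states:
  t0 = (0 + 0 + (0 + 0)) | 0\{b} | b.a.a.0 :: —b→ t1
  t1 = (0 + 0 + (0 + 0)) | 0\{b} | a.a.0 :: —a→ t2
  t2 = (0 + 0 + (0 + 0)) | 0\{b} | a.0 :: —a→ t3
  t3 = (0 + 0 + (0 + 0)) | 0\{b} | 0 :: (no moves)
Trace ⟨a⟩ through P, begin at {s0}:
  after a @ step 1: {s1}
  — P admits the full trace.
Trace ⟨a⟩ through Q, begin at {t0}:
  after a @ step 1: no successor for Q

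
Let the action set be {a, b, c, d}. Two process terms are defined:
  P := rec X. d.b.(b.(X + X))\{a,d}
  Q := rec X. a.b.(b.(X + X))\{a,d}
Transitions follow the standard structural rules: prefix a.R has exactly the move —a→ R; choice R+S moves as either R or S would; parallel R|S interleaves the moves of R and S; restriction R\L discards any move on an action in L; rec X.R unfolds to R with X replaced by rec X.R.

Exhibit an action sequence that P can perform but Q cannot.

Reachable graph of P (4 states):
  m0 = rec X. d.b.(b.(X + X))\{a,d} :: —d→ m1
  m1 = b.(b.((rec X. d.b.(b.(X + X))\{a,d}) + (rec X. d.b.(b.(X + X))\{a,d})))\{a,d} :: —b→ m2
  m2 = (b.((rec X. d.b.(b.(X + X))\{a,d}) + (rec X. d.b.(b.(X + X))\{a,d})))\{a,d} :: —b→ m3
  m3 = ((rec X. d.b.(b.(X + X))\{a,d}) + (rec X. d.b.(b.(X + X))\{a,d}))\{a,d} :: deadlocked
Reachable graph of Q (4 states):
  n0 = rec X. a.b.(b.(X + X))\{a,d} :: —a→ n1
  n1 = b.(b.((rec X. a.b.(b.(X + X))\{a,d}) + (rec X. a.b.(b.(X + X))\{a,d})))\{a,d} :: —b→ n2
  n2 = (b.((rec X. a.b.(b.(X + X))\{a,d}) + (rec X. a.b.(b.(X + X))\{a,d})))\{a,d} :: —b→ n3
  n3 = ((rec X. a.b.(b.(X + X))\{a,d}) + (rec X. a.b.(b.(X + X))\{a,d}))\{a,d} :: deadlocked
Trace ⟨d⟩ through P, begin at {m0}:
  after d @ step 1: {m1}
  ✓ P
Trace ⟨d⟩ through Q, begin at {n0}:
  after d @ step 1: ∅ (Q stuck)

d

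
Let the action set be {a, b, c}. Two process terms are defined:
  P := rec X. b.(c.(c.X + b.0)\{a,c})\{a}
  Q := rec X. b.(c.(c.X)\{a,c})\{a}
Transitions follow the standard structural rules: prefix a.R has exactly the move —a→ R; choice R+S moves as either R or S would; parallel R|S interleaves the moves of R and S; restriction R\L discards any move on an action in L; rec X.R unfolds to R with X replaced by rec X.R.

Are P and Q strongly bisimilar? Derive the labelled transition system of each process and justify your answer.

P ≁ Q

LTS(P): 4 reachable states
  m0 = rec X. b.(c.(c.X + b.0)\{a,c})\{a} | -b-> m1
  m1 = (c.(c.(rec X. b.(c.(c.X + b.0)\{a,c})\{a}) + b.0)\{a,c})\{a} | -c-> m2
  m2 = (c.(rec X. b.(c.(c.X + b.0)\{a,c})\{a}) + b.0)\{a,c}\{a} | -b-> m3
  m3 = 0\{a,c}\{a} | ·
LTS(Q): 3 reachable states
  n0 = rec X. b.(c.(c.X)\{a,c})\{a} | -b-> n1
  n1 = (c.(c.(rec X. b.(c.(c.X)\{a,c})\{a}))\{a,c})\{a} | -c-> n2
  n2 = (c.(rec X. b.(c.(c.X)\{a,c})\{a}))\{a,c}\{a} | ·
Partition-refinement fixed point:
  B0 = {m0}
  B1 = {m1}
  B2 = {m2}
  B3 = {m3, n2}
  B4 = {n0}
  B5 = {n1}
m0 ∈ B0, n0 ∈ B4 → different blocks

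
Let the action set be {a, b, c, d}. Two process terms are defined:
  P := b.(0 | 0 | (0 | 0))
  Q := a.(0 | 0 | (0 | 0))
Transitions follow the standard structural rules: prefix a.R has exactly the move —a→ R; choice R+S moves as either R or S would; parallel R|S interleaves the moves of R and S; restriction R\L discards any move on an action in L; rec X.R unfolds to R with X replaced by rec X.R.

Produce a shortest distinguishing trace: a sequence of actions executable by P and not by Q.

P's transition system — 2 states:
  s0 = b.(0 | 0 | (0 | 0)) | -b-> s1
  s1 = 0 | 0 | (0 | 0) | ∅
Q's transition system — 2 states:
  t0 = a.(0 | 0 | (0 | 0)) | -a-> t1
  t1 = 0 | 0 | (0 | 0) | ∅
Executing b from P (initial set {s0}):
  [1] b ⇒ {s1}
  P completes σ.
Executing b from Q (initial set {t0}):
  [1] b ⇒ ∅  — Q cannot continue

b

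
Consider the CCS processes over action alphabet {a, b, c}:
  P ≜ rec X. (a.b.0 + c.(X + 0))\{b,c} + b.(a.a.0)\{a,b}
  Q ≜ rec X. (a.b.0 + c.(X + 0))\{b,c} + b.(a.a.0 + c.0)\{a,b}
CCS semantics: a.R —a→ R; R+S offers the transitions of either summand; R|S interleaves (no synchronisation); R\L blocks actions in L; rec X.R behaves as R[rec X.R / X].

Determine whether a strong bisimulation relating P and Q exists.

not bisimilar

LTS(P): 3 reachable states
  s0 = rec X. (a.b.0 + c.(X + 0))\{b,c} + b.(a.a.0)\{a,b} | -a-> s1, -b-> s2
  s1 = (b.0)\{b,c} | ·
  s2 = (a.a.0)\{a,b} | ·
LTS(Q): 4 reachable states
  t0 = rec X. (a.b.0 + c.(X + 0))\{b,c} + b.(a.a.0 + c.0)\{a,b} | -a-> t1, -b-> t2
  t1 = (b.0)\{b,c} | ·
  t2 = (a.a.0 + c.0)\{a,b} | -c-> t3
  t3 = 0\{a,b} | ·
Coarsest stable partition (strong bisimilarity classes):
  B0 = {s0}
  B1 = {s1, s2, t1, t3}
  B2 = {t0}
  B3 = {t2}
s0 ∈ B0, t0 ∈ B2 → different blocks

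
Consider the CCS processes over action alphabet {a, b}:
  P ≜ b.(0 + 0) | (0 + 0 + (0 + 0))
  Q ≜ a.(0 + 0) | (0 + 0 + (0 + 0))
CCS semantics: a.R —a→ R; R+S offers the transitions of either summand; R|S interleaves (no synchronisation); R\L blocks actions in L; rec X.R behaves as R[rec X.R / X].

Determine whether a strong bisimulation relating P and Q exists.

P ≁ Q

P's transition system — 2 states:
  s0 = b.(0 + 0) | (0 + 0 + (0 + 0)) → -b-> s1
  s1 = (0 + 0) | (0 + 0 + (0 + 0)) → stopped
Q's transition system — 2 states:
  t0 = a.(0 + 0) | (0 + 0 + (0 + 0)) → -a-> t1
  t1 = (0 + 0) | (0 + 0 + (0 + 0)) → stopped
Coarsest stable partition (strong bisimilarity classes):
  B0 = {s0}
  B1 = {s1, t1}
  B2 = {t0}
s0 ∈ B0, t0 ∈ B2 → different blocks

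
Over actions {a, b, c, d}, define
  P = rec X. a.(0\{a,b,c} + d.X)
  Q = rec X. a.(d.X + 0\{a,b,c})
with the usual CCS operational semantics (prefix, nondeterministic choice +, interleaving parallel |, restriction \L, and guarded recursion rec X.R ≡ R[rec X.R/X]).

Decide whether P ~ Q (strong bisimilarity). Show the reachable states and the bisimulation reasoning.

P ~ Q

Reachable graph of P (2 states):
  s0 = rec X. a.(0\{a,b,c} + d.X) :: ··a··> s1
  s1 = 0\{a,b,c} + d.(rec X. a.(0\{a,b,c} + d.X)) :: ··d··> s0
Reachable graph of Q (2 states):
  t0 = rec X. a.(d.X + 0\{a,b,c}) :: ··a··> t1
  t1 = d.(rec X. a.(d.X + 0\{a,b,c})) + 0\{a,b,c} :: ··d··> t0
Partition-refinement fixed point:
  B0 = {s0, t0}
  B1 = {s1, t1}
s0 ∈ B0, t0 ∈ B0 → same block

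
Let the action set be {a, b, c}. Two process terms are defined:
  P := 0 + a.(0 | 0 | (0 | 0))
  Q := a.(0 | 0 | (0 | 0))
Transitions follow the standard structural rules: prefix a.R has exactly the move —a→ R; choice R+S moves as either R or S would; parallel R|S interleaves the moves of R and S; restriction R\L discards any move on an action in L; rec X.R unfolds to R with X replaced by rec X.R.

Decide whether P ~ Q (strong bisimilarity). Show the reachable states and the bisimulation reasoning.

bisimilar

P's transition system — 2 states:
  u0 = 0 + a.(0 | 0 | (0 | 0)) has moves —a→ u1
  u1 = 0 | 0 | (0 | 0) has moves stopped
Q's transition system — 2 states:
  v0 = a.(0 | 0 | (0 | 0)) has moves —a→ v1
  v1 = 0 | 0 | (0 | 0) has moves stopped
Bisimilarity quotient blocks:
  B0 = {u0, v0}
  B1 = {u1, v1}
u0 ∈ B0, v0 ∈ B0 → same block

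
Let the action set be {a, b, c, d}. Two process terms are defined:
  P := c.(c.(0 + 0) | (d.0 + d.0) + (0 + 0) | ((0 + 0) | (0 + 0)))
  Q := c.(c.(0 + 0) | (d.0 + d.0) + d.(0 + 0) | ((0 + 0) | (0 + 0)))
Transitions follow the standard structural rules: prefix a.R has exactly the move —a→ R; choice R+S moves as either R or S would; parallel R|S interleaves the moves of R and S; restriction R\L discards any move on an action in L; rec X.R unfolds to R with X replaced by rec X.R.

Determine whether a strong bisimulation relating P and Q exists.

LTS(P): 5 reachable states
  m0 = c.(c.(0 + 0) | (d.0 + d.0) + (0 + 0) | ((0 + 0) | (0 + 0))) has moves -c-> m1
  m1 = c.(0 + 0) | (d.0 + d.0) + (0 + 0) | ((0 + 0) | (0 + 0)) has moves -c-> m2, -d-> m3
  m2 = (0 + 0) | (d.0 + d.0) has moves -d-> m4
  m3 = c.(0 + 0) | 0 has moves -c-> m4
  m4 = (0 + 0) | 0 has moves ∅
LTS(Q): 6 reachable states
  n0 = c.(c.(0 + 0) | (d.0 + d.0) + d.(0 + 0) | ((0 + 0) | (0 + 0))) has moves -c-> n1
  n1 = c.(0 + 0) | (d.0 + d.0) + d.(0 + 0) | ((0 + 0) | (0 + 0)) has moves -c-> n2, -d-> n3, -d-> n4
  n2 = (0 + 0) | (d.0 + d.0) has moves -d-> n5
  n3 = (0 + 0) | ((0 + 0) | (0 + 0)) has moves ∅
  n4 = c.(0 + 0) | 0 has moves -c-> n5
  n5 = (0 + 0) | 0 has moves ∅
Partition-refinement fixed point:
  B0 = {m0}
  B1 = {m1}
  B2 = {m3, n4}
  B3 = {m4, n3, n5}
  B4 = {m2, n2}
  B5 = {n0}
  B6 = {n1}
m0 ∈ B0, n0 ∈ B5 → different blocks

not bisimilar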